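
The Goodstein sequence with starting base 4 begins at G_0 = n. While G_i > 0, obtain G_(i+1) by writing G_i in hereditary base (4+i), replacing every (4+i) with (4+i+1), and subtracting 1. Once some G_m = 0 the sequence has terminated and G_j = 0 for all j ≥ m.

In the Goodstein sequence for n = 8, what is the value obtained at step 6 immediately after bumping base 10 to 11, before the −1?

(0) 8|_4 = 2·4 ↦ 2·5|_5 = 10 ⇒ 9
(1) 9|_5 = 5 + 4 ↦ 6 + 4|_6 = 10 ⇒ 9
(2) 9|_6 = 6 + 3 ↦ 7 + 3|_7 = 10 ⇒ 9
(3) 9|_7 = 7 + 2 ↦ 8 + 2|_8 = 10 ⇒ 9
(4) 9|_8 = 8 + 1 ↦ 9 + 1|_9 = 10 ⇒ 9
(5) 9|_9 = 9 ↦ 10|_10 = 10 ⇒ 9
(6) 9|_10 = 9 ↦ 9|_11 = 9 ⇒ 8

9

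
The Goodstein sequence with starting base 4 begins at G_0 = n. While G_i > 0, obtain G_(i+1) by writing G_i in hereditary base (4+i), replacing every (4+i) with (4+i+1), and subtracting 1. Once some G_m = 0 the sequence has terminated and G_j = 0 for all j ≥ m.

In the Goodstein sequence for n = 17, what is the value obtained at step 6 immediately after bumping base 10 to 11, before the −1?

56

i=0: 17 = 4^2 + 1 (b=4); 4→5: 5^2 + 1 = 26; 26−1 = 25
i=1: 25 = 5^2 (b=5); 5→6: 6^2 = 36; 36−1 = 35
i=2: 35 = 5·6 + 5 (b=6); 6→7: 5·7 + 5 = 40; 40−1 = 39
i=3: 39 = 5·7 + 4 (b=7); 7→8: 5·8 + 4 = 44; 44−1 = 43
i=4: 43 = 5·8 + 3 (b=8); 8→9: 5·9 + 3 = 48; 48−1 = 47
i=5: 47 = 5·9 + 2 (b=9); 9→10: 5·10 + 2 = 52; 52−1 = 51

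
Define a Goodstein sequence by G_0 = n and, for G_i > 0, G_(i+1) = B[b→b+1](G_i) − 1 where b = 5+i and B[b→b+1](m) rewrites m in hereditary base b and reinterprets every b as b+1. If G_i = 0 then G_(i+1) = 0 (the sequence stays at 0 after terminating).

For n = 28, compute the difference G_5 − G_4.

7

28 —HB5→ 5^2 + 3 —bump→ 6^2 + 3 = 39 —(−1)→ 38
38 —HB6→ 6^2 + 2 —bump→ 7^2 + 2 = 51 —(−1)→ 50
50 —HB7→ 7^2 + 1 —bump→ 8^2 + 1 = 65 —(−1)→ 64
64 —HB8→ 8^2 —bump→ 9^2 = 81 —(−1)→ 80
80 —HB9→ 8·9 + 8 —bump→ 8·10 + 8 = 88 —(−1)→ 87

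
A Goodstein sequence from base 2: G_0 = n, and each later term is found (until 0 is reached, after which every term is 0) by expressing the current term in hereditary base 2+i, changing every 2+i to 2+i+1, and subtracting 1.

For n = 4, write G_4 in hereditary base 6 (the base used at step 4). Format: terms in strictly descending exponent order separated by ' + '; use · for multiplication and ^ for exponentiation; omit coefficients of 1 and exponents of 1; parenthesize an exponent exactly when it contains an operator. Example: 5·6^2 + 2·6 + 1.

2·6^2 + 6 + 5

G_0 = 4. HB_2(4) = 2^2. Bump = 27. G_1 = 26.
G_1 = 26. HB_3(26) = 2·3^2 + 2·3 + 2. Bump = 42. G_2 = 41.
G_2 = 41. HB_4(41) = 2·4^2 + 2·4 + 1. Bump = 61. G_3 = 60.
G_3 = 60. HB_5(60) = 2·5^2 + 2·5. Bump = 84. G_4 = 83.
G_4 = 83. HB_6(83) = 2·6^2 + 6 + 5. Bump = 110. G_5 = 109.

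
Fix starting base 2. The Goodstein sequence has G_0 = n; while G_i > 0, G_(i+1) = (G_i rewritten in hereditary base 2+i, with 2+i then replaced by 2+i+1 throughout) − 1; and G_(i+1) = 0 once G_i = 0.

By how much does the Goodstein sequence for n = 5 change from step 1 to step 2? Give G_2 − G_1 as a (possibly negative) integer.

228

[0] 5 ≡ 2^2 + 1 (base 2). Lift 3: 28. −1: 27.
[1] 27 ≡ 3^3 (base 3). Lift 4: 256. −1: 255.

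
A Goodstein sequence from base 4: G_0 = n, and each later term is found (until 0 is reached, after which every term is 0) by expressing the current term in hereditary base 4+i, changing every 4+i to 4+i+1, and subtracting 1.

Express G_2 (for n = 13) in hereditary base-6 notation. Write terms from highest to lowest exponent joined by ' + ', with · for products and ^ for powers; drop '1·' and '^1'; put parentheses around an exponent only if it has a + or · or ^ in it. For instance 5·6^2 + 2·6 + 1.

2·6 + 5

i=0: 13 = 3·4 + 1 (b=4); 4→5: 3·5 + 1 = 16; 16−1 = 15
i=1: 15 = 3·5 (b=5); 5→6: 3·6 = 18; 18−1 = 17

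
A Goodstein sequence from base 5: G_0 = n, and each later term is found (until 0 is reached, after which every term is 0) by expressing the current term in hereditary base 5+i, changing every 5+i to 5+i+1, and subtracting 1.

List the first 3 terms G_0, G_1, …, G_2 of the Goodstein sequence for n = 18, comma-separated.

G_0 = 18. HB_5(18) = 3·5 + 3. Bump = 21. G_1 = 20.
G_1 = 20. HB_6(20) = 3·6 + 2. Bump = 23. G_2 = 22.

18, 20, 22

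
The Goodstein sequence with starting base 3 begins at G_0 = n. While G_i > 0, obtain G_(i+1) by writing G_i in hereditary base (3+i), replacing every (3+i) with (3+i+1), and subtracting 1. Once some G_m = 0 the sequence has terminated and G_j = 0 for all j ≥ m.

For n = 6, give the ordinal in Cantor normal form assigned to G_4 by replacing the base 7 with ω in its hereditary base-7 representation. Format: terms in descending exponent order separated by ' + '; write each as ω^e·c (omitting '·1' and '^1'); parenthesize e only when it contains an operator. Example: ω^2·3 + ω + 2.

ω

G_0=6  [base 3] 2·3  →[3↦4]→  2·4 = 8  −1 ⇒ G_1=7
G_1=7  [base 4] 4 + 3  →[4↦5]→  5 + 3 = 8  −1 ⇒ G_2=7
G_2=7  [base 5] 5 + 2  →[5↦6]→  6 + 2 = 8  −1 ⇒ G_3=7
G_3=7  [base 6] 6 + 1  →[6↦7]→  7 + 1 = 8  −1 ⇒ G_4=7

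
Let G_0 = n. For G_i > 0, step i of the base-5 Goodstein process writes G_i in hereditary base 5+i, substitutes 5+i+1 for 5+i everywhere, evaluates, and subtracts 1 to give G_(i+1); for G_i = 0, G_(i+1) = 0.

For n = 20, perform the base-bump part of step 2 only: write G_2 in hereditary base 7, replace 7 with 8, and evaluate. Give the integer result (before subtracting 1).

28

G_0=20  [base 5] 4·5  →[5↦6]→  4·6 = 24  −1 ⇒ G_1=23
G_1=23  [base 6] 3·6 + 5  →[6↦7]→  3·7 + 5 = 26  −1 ⇒ G_2=25
G_2=25  [base 7] 3·7 + 4  →[7↦8]→  3·8 + 4 = 28  −1 ⇒ G_3=27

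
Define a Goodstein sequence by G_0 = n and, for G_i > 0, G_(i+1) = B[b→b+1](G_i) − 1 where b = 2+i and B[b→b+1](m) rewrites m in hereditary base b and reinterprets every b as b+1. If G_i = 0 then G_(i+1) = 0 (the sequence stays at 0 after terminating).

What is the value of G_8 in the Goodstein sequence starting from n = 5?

5 —HB2→ 2^2 + 1 —bump→ 3^3 + 1 = 28 —(−1)→ 27
27 —HB3→ 3^3 —bump→ 4^4 = 256 —(−1)→ 255
255 —HB4→ 3·4^3 + 3·4^2 + 3·4 + 3 —bump→ 3·5^3 + 3·5^2 + 3·5 + 3 = 468 —(−1)→ 467
467 —HB5→ 3·5^3 + 3·5^2 + 3·5 + 2 —bump→ 3·6^3 + 3·6^2 + 3·6 + 2 = 776 —(−1)→ 775
775 —HB6→ 3·6^3 + 3·6^2 + 3·6 + 1 —bump→ 3·7^3 + 3·7^2 + 3·7 + 1 = 1198 —(−1)→ 1197
1197 —HB7→ 3·7^3 + 3·7^2 + 3·7 —bump→ 3·8^3 + 3·8^2 + 3·8 = 1752 —(−1)→ 1751
1751 —HB8→ 3·8^3 + 3·8^2 + 2·8 + 7 —bump→ 3·9^3 + 3·9^2 + 2·9 + 7 = 2455 —(−1)→ 2454
2454 —HB9→ 3·9^3 + 3·9^2 + 2·9 + 6 —bump→ 3·10^3 + 3·10^2 + 2·10 + 6 = 3326 —(−1)→ 3325
3325 —HB10→ 3·10^3 + 3·10^2 + 2·10 + 5 —bump→ 3·11^3 + 3·11^2 + 2·11 + 5 = 4383 —(−1)→ 4382

3325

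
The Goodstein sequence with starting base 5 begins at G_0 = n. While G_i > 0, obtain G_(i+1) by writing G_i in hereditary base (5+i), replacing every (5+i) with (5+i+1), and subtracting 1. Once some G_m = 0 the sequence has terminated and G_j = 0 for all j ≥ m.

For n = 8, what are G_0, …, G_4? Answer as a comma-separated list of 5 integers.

[0] 8 ≡ 5 + 3 (base 5). Lift 6: 9. −1: 8.
[1] 8 ≡ 6 + 2 (base 6). Lift 7: 9. −1: 8.
[2] 8 ≡ 7 + 1 (base 7). Lift 8: 9. −1: 8.
[3] 8 ≡ 8 (base 8). Lift 9: 9. −1: 8.

8, 8, 8, 8, 8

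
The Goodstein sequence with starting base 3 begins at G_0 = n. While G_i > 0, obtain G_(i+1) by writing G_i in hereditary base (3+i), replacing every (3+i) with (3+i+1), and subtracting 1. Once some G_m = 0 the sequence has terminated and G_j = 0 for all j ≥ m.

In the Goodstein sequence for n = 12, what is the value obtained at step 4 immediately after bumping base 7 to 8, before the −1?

64

G_0=12  [base 3] 3^2 + 3  →[3↦4]→  4^2 + 4 = 20  −1 ⇒ G_1=19
G_1=19  [base 4] 4^2 + 3  →[4↦5]→  5^2 + 3 = 28  −1 ⇒ G_2=27
G_2=27  [base 5] 5^2 + 2  →[5↦6]→  6^2 + 2 = 38  −1 ⇒ G_3=37
G_3=37  [base 6] 6^2 + 1  →[6↦7]→  7^2 + 1 = 50  −1 ⇒ G_4=49
G_4=49  [base 7] 7^2  →[7↦8]→  8^2 = 64  −1 ⇒ G_5=63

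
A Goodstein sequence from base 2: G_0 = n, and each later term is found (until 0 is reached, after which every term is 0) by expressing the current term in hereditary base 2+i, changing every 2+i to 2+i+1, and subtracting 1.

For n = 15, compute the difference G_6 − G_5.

G_0=15  [base 2] 2^(2 + 1) + 2^2 + 2 + 1  →[2↦3]→  3^(3 + 1) + 3^3 + 3 + 1 = 112  −1 ⇒ G_1=111
G_1=111  [base 3] 3^(3 + 1) + 3^3 + 3  →[3↦4]→  4^(4 + 1) + 4^4 + 4 = 1284  −1 ⇒ G_2=1283
G_2=1283  [base 4] 4^(4 + 1) + 4^4 + 3  →[4↦5]→  5^(5 + 1) + 5^5 + 3 = 18753  −1 ⇒ G_3=18752
G_3=18752  [base 5] 5^(5 + 1) + 5^5 + 2  →[5↦6]→  6^(6 + 1) + 6^6 + 2 = 326594  −1 ⇒ G_4=326593
G_4=326593  [base 6] 6^(6 + 1) + 6^6 + 1  →[6↦7]→  7^(7 + 1) + 7^7 + 1 = 6588345  −1 ⇒ G_5=6588344
G_5=6588344  [base 7] 7^(7 + 1) + 7^7  →[7↦8]→  8^(8 + 1) + 8^8 = 150994944  −1 ⇒ G_6=150994943

144406599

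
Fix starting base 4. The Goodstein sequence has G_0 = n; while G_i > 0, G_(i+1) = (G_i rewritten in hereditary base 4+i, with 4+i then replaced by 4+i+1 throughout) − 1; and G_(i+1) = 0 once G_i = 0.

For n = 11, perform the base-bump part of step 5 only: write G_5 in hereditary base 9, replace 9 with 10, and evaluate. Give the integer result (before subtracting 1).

16

base 4: 11 = 2·4 + 3; at 5: 2·5 + 3 = 13; next = 12
base 5: 12 = 2·5 + 2; at 6: 2·6 + 2 = 14; next = 13
base 6: 13 = 2·6 + 1; at 7: 2·7 + 1 = 15; next = 14
base 7: 14 = 2·7; at 8: 2·8 = 16; next = 15
base 8: 15 = 8 + 7; at 9: 9 + 7 = 16; next = 15
base 9: 15 = 9 + 6; at 10: 10 + 6 = 16; next = 15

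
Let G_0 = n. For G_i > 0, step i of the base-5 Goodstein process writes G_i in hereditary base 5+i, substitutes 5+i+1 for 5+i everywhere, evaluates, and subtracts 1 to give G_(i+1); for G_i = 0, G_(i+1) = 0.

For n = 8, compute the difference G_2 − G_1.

0

(0) 8|_5 = 5 + 3 ↦ 6 + 3|_6 = 9 ⇒ 8
(1) 8|_6 = 6 + 2 ↦ 7 + 2|_7 = 9 ⇒ 8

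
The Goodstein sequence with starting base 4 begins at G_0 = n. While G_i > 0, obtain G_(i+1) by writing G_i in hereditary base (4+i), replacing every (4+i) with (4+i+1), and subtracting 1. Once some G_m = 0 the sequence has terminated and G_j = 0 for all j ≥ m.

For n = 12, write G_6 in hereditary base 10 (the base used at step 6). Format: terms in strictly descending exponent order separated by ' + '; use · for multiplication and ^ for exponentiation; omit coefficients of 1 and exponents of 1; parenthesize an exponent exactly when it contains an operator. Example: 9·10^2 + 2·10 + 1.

10 + 9

base 4: 12 = 3·4; at 5: 3·5 = 15; next = 14
base 5: 14 = 2·5 + 4; at 6: 2·6 + 4 = 16; next = 15
base 6: 15 = 2·6 + 3; at 7: 2·7 + 3 = 17; next = 16
base 7: 16 = 2·7 + 2; at 8: 2·8 + 2 = 18; next = 17
base 8: 17 = 2·8 + 1; at 9: 2·9 + 1 = 19; next = 18
base 9: 18 = 2·9; at 10: 2·10 = 20; next = 19
base 10: 19 = 10 + 9; at 11: 11 + 9 = 20; next = 19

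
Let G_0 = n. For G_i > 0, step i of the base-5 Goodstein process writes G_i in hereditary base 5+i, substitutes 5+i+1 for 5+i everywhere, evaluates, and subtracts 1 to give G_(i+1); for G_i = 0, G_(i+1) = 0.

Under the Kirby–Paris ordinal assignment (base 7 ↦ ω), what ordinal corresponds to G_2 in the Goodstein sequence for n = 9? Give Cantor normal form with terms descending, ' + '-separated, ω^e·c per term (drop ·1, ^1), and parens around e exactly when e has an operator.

ω + 2

G_0 = 9. HB_5(9) = 5 + 4. Bump = 10. G_1 = 9.
G_1 = 9. HB_6(9) = 6 + 3. Bump = 10. G_2 = 9.
G_2 = 9. HB_7(9) = 7 + 2. Bump = 10. G_3 = 9.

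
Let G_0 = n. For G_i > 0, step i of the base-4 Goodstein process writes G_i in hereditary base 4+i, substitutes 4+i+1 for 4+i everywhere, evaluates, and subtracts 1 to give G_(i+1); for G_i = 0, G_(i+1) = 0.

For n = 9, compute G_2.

G_0 = 9. HB_4(9) = 2·4 + 1. Bump = 11. G_1 = 10.
G_1 = 10. HB_5(10) = 2·5. Bump = 12. G_2 = 11.
G_2 = 11. HB_6(11) = 6 + 5. Bump = 12. G_3 = 11.

11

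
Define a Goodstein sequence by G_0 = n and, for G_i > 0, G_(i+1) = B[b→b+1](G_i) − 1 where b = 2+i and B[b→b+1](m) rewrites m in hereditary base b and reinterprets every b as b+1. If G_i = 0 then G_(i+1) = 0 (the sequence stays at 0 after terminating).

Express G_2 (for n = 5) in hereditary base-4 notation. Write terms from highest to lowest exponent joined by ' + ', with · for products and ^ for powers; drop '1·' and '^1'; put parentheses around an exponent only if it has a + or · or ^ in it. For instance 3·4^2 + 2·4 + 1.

(0) 5|_2 = 2^2 + 1 ↦ 3^3 + 1|_3 = 28 ⇒ 27
(1) 27|_3 = 3^3 ↦ 4^4|_4 = 256 ⇒ 255
(2) 255|_4 = 3·4^3 + 3·4^2 + 3·4 + 3 ↦ 3·5^3 + 3·5^2 + 3·5 + 3|_5 = 468 ⇒ 467

3·4^3 + 3·4^2 + 3·4 + 3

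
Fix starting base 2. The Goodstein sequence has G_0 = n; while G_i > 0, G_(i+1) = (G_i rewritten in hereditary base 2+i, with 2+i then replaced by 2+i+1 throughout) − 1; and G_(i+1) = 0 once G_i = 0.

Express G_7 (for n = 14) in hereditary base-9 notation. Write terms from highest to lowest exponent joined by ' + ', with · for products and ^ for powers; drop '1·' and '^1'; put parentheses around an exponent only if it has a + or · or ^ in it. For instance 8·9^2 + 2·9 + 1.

9^(9 + 1) + 5·9^5 + 5·9^4 + 5·9^3 + 5·9^2 + 5·9 + 2

base 2: 14 = 2^(2 + 1) + 2^2 + 2; at 3: 3^(3 + 1) + 3^3 + 3 = 111; next = 110
base 3: 110 = 3^(3 + 1) + 3^3 + 2; at 4: 4^(4 + 1) + 4^4 + 2 = 1282; next = 1281
base 4: 1281 = 4^(4 + 1) + 4^4 + 1; at 5: 5^(5 + 1) + 5^5 + 1 = 18751; next = 18750
base 5: 18750 = 5^(5 + 1) + 5^5; at 6: 6^(6 + 1) + 6^6 = 326592; next = 326591
base 6: 326591 = 6^(6 + 1) + 5·6^5 + 5·6^4 + 5·6^3 + 5·6^2 + 5·6 + 5; at 7: 7^(7 + 1) + 5·7^5 + 5·7^4 + 5·7^3 + 5·7^2 + 5·7 + 5 = 5862841; next = 5862840
base 7: 5862840 = 7^(7 + 1) + 5·7^5 + 5·7^4 + 5·7^3 + 5·7^2 + 5·7 + 4; at 8: 8^(8 + 1) + 5·8^5 + 5·8^4 + 5·8^3 + 5·8^2 + 5·8 + 4 = 134404972; next = 134404971
base 8: 134404971 = 8^(8 + 1) + 5·8^5 + 5·8^4 + 5·8^3 + 5·8^2 + 5·8 + 3; at 9: 9^(9 + 1) + 5·9^5 + 5·9^4 + 5·9^3 + 5·9^2 + 5·9 + 3 = 3487116549; next = 3487116548
base 9: 3487116548 = 9^(9 + 1) + 5·9^5 + 5·9^4 + 5·9^3 + 5·9^2 + 5·9 + 2; at 10: 10^(10 + 1) + 5·10^5 + 5·10^4 + 5·10^3 + 5·10^2 + 5·10 + 2 = 100000555552; next = 100000555551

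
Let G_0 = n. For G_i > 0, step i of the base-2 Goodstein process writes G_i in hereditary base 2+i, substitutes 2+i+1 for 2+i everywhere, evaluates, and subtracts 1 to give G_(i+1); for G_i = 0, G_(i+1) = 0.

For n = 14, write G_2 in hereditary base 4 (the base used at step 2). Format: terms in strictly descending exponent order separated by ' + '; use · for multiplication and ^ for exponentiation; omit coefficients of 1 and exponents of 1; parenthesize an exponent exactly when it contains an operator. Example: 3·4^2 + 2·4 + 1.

4^(4 + 1) + 4^4 + 1

i=0: 14 = 2^(2 + 1) + 2^2 + 2 (b=2); 2→3: 3^(3 + 1) + 3^3 + 3 = 111; 111−1 = 110
i=1: 110 = 3^(3 + 1) + 3^3 + 2 (b=3); 3→4: 4^(4 + 1) + 4^4 + 2 = 1282; 1282−1 = 1281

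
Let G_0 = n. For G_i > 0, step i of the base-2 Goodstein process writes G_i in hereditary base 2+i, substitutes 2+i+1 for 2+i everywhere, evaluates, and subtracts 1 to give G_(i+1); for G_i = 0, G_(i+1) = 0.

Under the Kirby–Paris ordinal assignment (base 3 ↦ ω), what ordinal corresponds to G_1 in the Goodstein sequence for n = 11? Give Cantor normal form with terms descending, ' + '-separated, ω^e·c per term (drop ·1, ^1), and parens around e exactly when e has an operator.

ω^(ω + 1) + ω

i=0: 11 = 2^(2 + 1) + 2 + 1 (b=2); 2→3: 3^(3 + 1) + 3 + 1 = 85; 85−1 = 84
i=1: 84 = 3^(3 + 1) + 3 (b=3); 3→4: 4^(4 + 1) + 4 = 1028; 1028−1 = 1027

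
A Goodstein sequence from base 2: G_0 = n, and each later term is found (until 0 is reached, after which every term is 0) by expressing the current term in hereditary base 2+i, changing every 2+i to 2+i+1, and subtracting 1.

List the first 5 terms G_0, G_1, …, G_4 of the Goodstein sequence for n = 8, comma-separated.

8, 80, 553, 6310, 93395

8 —HB2→ 2^(2 + 1) —bump→ 3^(3 + 1) = 81 —(−1)→ 80
80 —HB3→ 2·3^3 + 2·3^2 + 2·3 + 2 —bump→ 2·4^4 + 2·4^2 + 2·4 + 2 = 554 —(−1)→ 553
553 —HB4→ 2·4^4 + 2·4^2 + 2·4 + 1 —bump→ 2·5^5 + 2·5^2 + 2·5 + 1 = 6311 —(−1)→ 6310
6310 —HB5→ 2·5^5 + 2·5^2 + 2·5 —bump→ 2·6^6 + 2·6^2 + 2·6 = 93396 —(−1)→ 93395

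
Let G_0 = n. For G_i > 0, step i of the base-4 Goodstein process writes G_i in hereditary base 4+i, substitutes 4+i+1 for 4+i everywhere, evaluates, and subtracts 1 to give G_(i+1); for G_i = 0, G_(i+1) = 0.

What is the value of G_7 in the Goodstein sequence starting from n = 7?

4

G_0 = 7. HB_4(7) = 4 + 3. Bump = 8. G_1 = 7.
G_1 = 7. HB_5(7) = 5 + 2. Bump = 8. G_2 = 7.
G_2 = 7. HB_6(7) = 6 + 1. Bump = 8. G_3 = 7.
G_3 = 7. HB_7(7) = 7. Bump = 8. G_4 = 7.
G_4 = 7. HB_8(7) = 7. Bump = 7. G_5 = 6.
G_5 = 6. HB_9(6) = 6. Bump = 6. G_6 = 5.
G_6 = 5. HB_10(5) = 5. Bump = 5. G_7 = 4.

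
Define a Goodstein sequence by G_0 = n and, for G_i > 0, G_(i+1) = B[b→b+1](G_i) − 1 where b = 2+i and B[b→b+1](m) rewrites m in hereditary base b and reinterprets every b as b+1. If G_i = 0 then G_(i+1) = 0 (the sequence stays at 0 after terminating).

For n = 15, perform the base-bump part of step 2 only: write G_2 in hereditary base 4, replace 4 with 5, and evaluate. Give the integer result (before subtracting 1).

G_0 = 15. HB_2(15) = 2^(2 + 1) + 2^2 + 2 + 1. Bump = 112. G_1 = 111.
G_1 = 111. HB_3(111) = 3^(3 + 1) + 3^3 + 3. Bump = 1284. G_2 = 1283.
G_2 = 1283. HB_4(1283) = 4^(4 + 1) + 4^4 + 3. Bump = 18753. G_3 = 18752.

18753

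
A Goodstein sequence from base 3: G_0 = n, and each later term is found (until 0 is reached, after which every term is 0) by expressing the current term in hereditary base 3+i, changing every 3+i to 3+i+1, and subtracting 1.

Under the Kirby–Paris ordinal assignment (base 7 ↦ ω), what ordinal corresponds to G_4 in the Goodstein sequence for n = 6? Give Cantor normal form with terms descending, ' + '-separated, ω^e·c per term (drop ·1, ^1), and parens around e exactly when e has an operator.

ω

G_0=6  [base 3] 2·3  →[3↦4]→  2·4 = 8  −1 ⇒ G_1=7
G_1=7  [base 4] 4 + 3  →[4↦5]→  5 + 3 = 8  −1 ⇒ G_2=7
G_2=7  [base 5] 5 + 2  →[5↦6]→  6 + 2 = 8  −1 ⇒ G_3=7
G_3=7  [base 6] 6 + 1  →[6↦7]→  7 + 1 = 8  −1 ⇒ G_4=7
G_4=7  [base 7] 7  →[7↦8]→  8 = 8  −1 ⇒ G_5=7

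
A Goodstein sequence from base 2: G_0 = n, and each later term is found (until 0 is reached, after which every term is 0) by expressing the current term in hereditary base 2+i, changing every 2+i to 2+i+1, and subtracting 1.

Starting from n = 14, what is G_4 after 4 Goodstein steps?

326591

G_0 = 14. HB_2(14) = 2^(2 + 1) + 2^2 + 2. Bump = 111. G_1 = 110.
G_1 = 110. HB_3(110) = 3^(3 + 1) + 3^3 + 2. Bump = 1282. G_2 = 1281.
G_2 = 1281. HB_4(1281) = 4^(4 + 1) + 4^4 + 1. Bump = 18751. G_3 = 18750.
G_3 = 18750. HB_5(18750) = 5^(5 + 1) + 5^5. Bump = 326592. G_4 = 326591.
G_4 = 326591. HB_6(326591) = 6^(6 + 1) + 5·6^5 + 5·6^4 + 5·6^3 + 5·6^2 + 5·6 + 5. Bump = 5862841. G_5 = 5862840.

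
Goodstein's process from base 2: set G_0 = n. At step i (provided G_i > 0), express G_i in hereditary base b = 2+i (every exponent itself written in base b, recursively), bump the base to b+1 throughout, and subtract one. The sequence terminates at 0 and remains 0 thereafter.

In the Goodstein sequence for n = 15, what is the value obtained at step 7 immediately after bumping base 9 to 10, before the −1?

100077777776

(0) 15|_2 = 2^(2 + 1) + 2^2 + 2 + 1 ↦ 3^(3 + 1) + 3^3 + 3 + 1|_3 = 112 ⇒ 111
(1) 111|_3 = 3^(3 + 1) + 3^3 + 3 ↦ 4^(4 + 1) + 4^4 + 4|_4 = 1284 ⇒ 1283
(2) 1283|_4 = 4^(4 + 1) + 4^4 + 3 ↦ 5^(5 + 1) + 5^5 + 3|_5 = 18753 ⇒ 18752
(3) 18752|_5 = 5^(5 + 1) + 5^5 + 2 ↦ 6^(6 + 1) + 6^6 + 2|_6 = 326594 ⇒ 326593
(4) 326593|_6 = 6^(6 + 1) + 6^6 + 1 ↦ 7^(7 + 1) + 7^7 + 1|_7 = 6588345 ⇒ 6588344
(5) 6588344|_7 = 7^(7 + 1) + 7^7 ↦ 8^(8 + 1) + 8^8|_8 = 150994944 ⇒ 150994943
(6) 150994943|_8 = 8^(8 + 1) + 7·8^7 + 7·8^6 + 7·8^5 + 7·8^4 + 7·8^3 + 7·8^2 + 7·8 + 7 ↦ 9^(9 + 1) + 7·9^7 + 7·9^6 + 7·9^5 + 7·9^4 + 7·9^3 + 7·9^2 + 7·9 + 7|_9 = 3524450281 ⇒ 3524450280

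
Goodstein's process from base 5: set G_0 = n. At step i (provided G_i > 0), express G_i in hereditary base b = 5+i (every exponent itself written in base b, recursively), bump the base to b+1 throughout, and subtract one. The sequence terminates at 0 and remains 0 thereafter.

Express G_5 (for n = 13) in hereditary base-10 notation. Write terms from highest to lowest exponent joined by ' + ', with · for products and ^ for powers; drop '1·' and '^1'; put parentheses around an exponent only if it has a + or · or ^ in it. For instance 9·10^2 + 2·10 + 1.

10 + 7

[0] 13 ≡ 2·5 + 3 (base 5). Lift 6: 15. −1: 14.
[1] 14 ≡ 2·6 + 2 (base 6). Lift 7: 16. −1: 15.
[2] 15 ≡ 2·7 + 1 (base 7). Lift 8: 17. −1: 16.
[3] 16 ≡ 2·8 (base 8). Lift 9: 18. −1: 17.
[4] 17 ≡ 9 + 8 (base 9). Lift 10: 18. −1: 17.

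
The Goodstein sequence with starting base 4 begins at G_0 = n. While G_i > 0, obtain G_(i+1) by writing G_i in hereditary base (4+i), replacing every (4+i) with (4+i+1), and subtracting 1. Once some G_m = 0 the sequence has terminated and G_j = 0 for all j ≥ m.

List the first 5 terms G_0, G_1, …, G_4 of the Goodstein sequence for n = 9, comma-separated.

[0] 9 ≡ 2·4 + 1 (base 4). Lift 5: 11. −1: 10.
[1] 10 ≡ 2·5 (base 5). Lift 6: 12. −1: 11.
[2] 11 ≡ 6 + 5 (base 6). Lift 7: 12. −1: 11.
[3] 11 ≡ 7 + 4 (base 7). Lift 8: 12. −1: 11.

9, 10, 11, 11, 11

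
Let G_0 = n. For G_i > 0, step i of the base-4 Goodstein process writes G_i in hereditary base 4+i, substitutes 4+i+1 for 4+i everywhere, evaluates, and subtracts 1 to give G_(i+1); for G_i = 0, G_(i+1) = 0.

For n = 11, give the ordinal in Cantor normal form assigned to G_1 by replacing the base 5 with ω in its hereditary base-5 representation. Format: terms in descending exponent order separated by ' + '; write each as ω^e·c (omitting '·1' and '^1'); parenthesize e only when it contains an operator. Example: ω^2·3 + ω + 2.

ω·2 + 2

G_0 = 11. HB_4(11) = 2·4 + 3. Bump = 13. G_1 = 12.
G_1 = 12. HB_5(12) = 2·5 + 2. Bump = 14. G_2 = 13.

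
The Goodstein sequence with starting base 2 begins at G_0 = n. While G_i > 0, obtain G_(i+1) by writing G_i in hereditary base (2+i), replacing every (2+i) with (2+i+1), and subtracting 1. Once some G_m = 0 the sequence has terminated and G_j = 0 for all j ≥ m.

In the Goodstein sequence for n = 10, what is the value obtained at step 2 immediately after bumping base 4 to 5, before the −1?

10 —HB2→ 2^(2 + 1) + 2 —bump→ 3^(3 + 1) + 3 = 84 —(−1)→ 83
83 —HB3→ 3^(3 + 1) + 2 —bump→ 4^(4 + 1) + 2 = 1026 —(−1)→ 1025
1025 —HB4→ 4^(4 + 1) + 1 —bump→ 5^(5 + 1) + 1 = 15626 —(−1)→ 15625

15626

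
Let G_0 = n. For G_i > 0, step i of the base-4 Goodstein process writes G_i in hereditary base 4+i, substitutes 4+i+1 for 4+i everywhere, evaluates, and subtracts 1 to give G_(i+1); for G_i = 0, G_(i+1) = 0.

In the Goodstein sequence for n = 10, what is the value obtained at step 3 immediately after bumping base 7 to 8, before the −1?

14

(0) 10|_4 = 2·4 + 2 ↦ 2·5 + 2|_5 = 12 ⇒ 11
(1) 11|_5 = 2·5 + 1 ↦ 2·6 + 1|_6 = 13 ⇒ 12
(2) 12|_6 = 2·6 ↦ 2·7|_7 = 14 ⇒ 13
(3) 13|_7 = 7 + 6 ↦ 8 + 6|_8 = 14 ⇒ 13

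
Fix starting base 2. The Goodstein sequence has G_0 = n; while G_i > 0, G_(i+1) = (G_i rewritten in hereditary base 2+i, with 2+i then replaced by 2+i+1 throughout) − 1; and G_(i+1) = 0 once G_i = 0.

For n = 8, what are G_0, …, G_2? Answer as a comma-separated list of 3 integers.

(0) 8|_2 = 2^(2 + 1) ↦ 3^(3 + 1)|_3 = 81 ⇒ 80
(1) 80|_3 = 2·3^3 + 2·3^2 + 2·3 + 2 ↦ 2·4^4 + 2·4^2 + 2·4 + 2|_4 = 554 ⇒ 553

8, 80, 553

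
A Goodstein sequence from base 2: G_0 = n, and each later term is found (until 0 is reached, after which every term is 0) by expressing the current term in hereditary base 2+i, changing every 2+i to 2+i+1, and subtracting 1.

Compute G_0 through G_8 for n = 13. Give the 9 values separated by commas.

13 —HB2→ 2^(2 + 1) + 2^2 + 1 —bump→ 3^(3 + 1) + 3^3 + 1 = 109 —(−1)→ 108
108 —HB3→ 3^(3 + 1) + 3^3 —bump→ 4^(4 + 1) + 4^4 = 1280 —(−1)→ 1279
1279 —HB4→ 4^(4 + 1) + 3·4^3 + 3·4^2 + 3·4 + 3 —bump→ 5^(5 + 1) + 3·5^3 + 3·5^2 + 3·5 + 3 = 16093 —(−1)→ 16092
16092 —HB5→ 5^(5 + 1) + 3·5^3 + 3·5^2 + 3·5 + 2 —bump→ 6^(6 + 1) + 3·6^3 + 3·6^2 + 3·6 + 2 = 280712 —(−1)→ 280711
280711 —HB6→ 6^(6 + 1) + 3·6^3 + 3·6^2 + 3·6 + 1 —bump→ 7^(7 + 1) + 3·7^3 + 3·7^2 + 3·7 + 1 = 5765999 —(−1)→ 5765998
5765998 —HB7→ 7^(7 + 1) + 3·7^3 + 3·7^2 + 3·7 —bump→ 8^(8 + 1) + 3·8^3 + 3·8^2 + 3·8 = 134219480 —(−1)→ 134219479
134219479 —HB8→ 8^(8 + 1) + 3·8^3 + 3·8^2 + 2·8 + 7 —bump→ 9^(9 + 1) + 3·9^3 + 3·9^2 + 2·9 + 7 = 3486786856 —(−1)→ 3486786855
3486786855 —HB9→ 9^(9 + 1) + 3·9^3 + 3·9^2 + 2·9 + 6 —bump→ 10^(10 + 1) + 3·10^3 + 3·10^2 + 2·10 + 6 = 100000003326 —(−1)→ 100000003325

13, 108, 1279, 16092, 280711, 5765998, 134219479, 3486786855, 100000003325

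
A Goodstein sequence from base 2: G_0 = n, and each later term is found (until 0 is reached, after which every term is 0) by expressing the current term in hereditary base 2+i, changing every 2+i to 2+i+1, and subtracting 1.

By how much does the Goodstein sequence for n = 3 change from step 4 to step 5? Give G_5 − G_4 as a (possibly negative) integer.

-1

(0) 3|_2 = 2 + 1 ↦ 3 + 1|_3 = 4 ⇒ 3
(1) 3|_3 = 3 ↦ 4|_4 = 4 ⇒ 3
(2) 3|_4 = 3 ↦ 3|_5 = 3 ⇒ 2
(3) 2|_5 = 2 ↦ 2|_6 = 2 ⇒ 1
(4) 1|_6 = 1 ↦ 1|_7 = 1 ⇒ 0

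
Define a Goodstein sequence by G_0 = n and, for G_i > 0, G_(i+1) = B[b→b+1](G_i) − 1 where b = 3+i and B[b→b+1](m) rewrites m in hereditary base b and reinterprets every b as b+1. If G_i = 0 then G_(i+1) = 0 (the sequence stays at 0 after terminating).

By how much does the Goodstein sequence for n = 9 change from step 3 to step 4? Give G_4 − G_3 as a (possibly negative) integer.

9 —HB3→ 3^2 —bump→ 4^2 = 16 —(−1)→ 15
15 —HB4→ 3·4 + 3 —bump→ 3·5 + 3 = 18 —(−1)→ 17
17 —HB5→ 3·5 + 2 —bump→ 3·6 + 2 = 20 —(−1)→ 19
19 —HB6→ 3·6 + 1 —bump→ 3·7 + 1 = 22 —(−1)→ 21

2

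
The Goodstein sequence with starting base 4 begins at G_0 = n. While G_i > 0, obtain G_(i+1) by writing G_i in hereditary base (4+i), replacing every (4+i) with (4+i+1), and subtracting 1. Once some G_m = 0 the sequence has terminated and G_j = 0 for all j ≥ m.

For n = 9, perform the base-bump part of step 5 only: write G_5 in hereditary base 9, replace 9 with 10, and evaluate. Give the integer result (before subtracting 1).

[0] 9 ≡ 2·4 + 1 (base 4). Lift 5: 11. −1: 10.
[1] 10 ≡ 2·5 (base 5). Lift 6: 12. −1: 11.
[2] 11 ≡ 6 + 5 (base 6). Lift 7: 12. −1: 11.
[3] 11 ≡ 7 + 4 (base 7). Lift 8: 12. −1: 11.
[4] 11 ≡ 8 + 3 (base 8). Lift 9: 12. −1: 11.

12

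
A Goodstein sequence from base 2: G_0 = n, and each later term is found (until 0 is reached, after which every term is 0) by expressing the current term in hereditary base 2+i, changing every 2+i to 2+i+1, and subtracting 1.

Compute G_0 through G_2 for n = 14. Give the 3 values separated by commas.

14, 110, 1281

G_0=14  [base 2] 2^(2 + 1) + 2^2 + 2  →[2↦3]→  3^(3 + 1) + 3^3 + 3 = 111  −1 ⇒ G_1=110
G_1=110  [base 3] 3^(3 + 1) + 3^3 + 2  →[3↦4]→  4^(4 + 1) + 4^4 + 2 = 1282  −1 ⇒ G_2=1281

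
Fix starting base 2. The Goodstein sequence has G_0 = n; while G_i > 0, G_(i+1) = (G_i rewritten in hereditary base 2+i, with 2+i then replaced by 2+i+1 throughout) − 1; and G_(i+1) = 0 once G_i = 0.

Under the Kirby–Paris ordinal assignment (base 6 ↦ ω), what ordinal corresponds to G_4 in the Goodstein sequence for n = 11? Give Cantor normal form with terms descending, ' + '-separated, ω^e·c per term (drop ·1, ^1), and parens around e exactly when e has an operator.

G_0=11  [base 2] 2^(2 + 1) + 2 + 1  →[2↦3]→  3^(3 + 1) + 3 + 1 = 85  −1 ⇒ G_1=84
G_1=84  [base 3] 3^(3 + 1) + 3  →[3↦4]→  4^(4 + 1) + 4 = 1028  −1 ⇒ G_2=1027
G_2=1027  [base 4] 4^(4 + 1) + 3  →[4↦5]→  5^(5 + 1) + 3 = 15628  −1 ⇒ G_3=15627
G_3=15627  [base 5] 5^(5 + 1) + 2  →[5↦6]→  6^(6 + 1) + 2 = 279938  −1 ⇒ G_4=279937
G_4=279937  [base 6] 6^(6 + 1) + 1  →[6↦7]→  7^(7 + 1) + 1 = 5764802  −1 ⇒ G_5=5764801

ω^(ω + 1) + 1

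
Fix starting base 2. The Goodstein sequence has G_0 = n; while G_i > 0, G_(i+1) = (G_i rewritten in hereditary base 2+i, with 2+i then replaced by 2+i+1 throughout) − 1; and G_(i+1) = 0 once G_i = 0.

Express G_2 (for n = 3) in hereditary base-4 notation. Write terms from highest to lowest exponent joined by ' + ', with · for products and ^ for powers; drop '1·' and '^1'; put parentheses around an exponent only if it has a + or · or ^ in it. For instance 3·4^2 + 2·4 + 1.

G_0 = 3. HB_2(3) = 2 + 1. Bump = 4. G_1 = 3.
G_1 = 3. HB_3(3) = 3. Bump = 4. G_2 = 3.
G_2 = 3. HB_4(3) = 3. Bump = 3. G_3 = 2.

3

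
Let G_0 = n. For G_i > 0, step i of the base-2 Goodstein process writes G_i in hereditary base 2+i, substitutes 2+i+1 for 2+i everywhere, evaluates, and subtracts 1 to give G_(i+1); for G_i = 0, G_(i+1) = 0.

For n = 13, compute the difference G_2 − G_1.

1171

[0] 13 ≡ 2^(2 + 1) + 2^2 + 1 (base 2). Lift 3: 109. −1: 108.
[1] 108 ≡ 3^(3 + 1) + 3^3 (base 3). Lift 4: 1280. −1: 1279.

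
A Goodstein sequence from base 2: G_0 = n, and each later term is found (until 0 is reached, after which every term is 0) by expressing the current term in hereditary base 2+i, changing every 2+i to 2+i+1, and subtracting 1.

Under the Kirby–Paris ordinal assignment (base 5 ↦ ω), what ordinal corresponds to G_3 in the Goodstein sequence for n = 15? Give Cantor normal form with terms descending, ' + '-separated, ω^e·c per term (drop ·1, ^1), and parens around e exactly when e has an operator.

base 2: 15 = 2^(2 + 1) + 2^2 + 2 + 1; at 3: 3^(3 + 1) + 3^3 + 3 + 1 = 112; next = 111
base 3: 111 = 3^(3 + 1) + 3^3 + 3; at 4: 4^(4 + 1) + 4^4 + 4 = 1284; next = 1283
base 4: 1283 = 4^(4 + 1) + 4^4 + 3; at 5: 5^(5 + 1) + 5^5 + 3 = 18753; next = 18752
base 5: 18752 = 5^(5 + 1) + 5^5 + 2; at 6: 6^(6 + 1) + 6^6 + 2 = 326594; next = 326593

ω^(ω + 1) + ω^ω + 2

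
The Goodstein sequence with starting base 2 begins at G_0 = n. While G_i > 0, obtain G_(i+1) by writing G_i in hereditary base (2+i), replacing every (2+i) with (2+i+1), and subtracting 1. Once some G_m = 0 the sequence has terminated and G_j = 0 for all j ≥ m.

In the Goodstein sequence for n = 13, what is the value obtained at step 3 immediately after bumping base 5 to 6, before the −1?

280712

G_0 = 13. HB_2(13) = 2^(2 + 1) + 2^2 + 1. Bump = 109. G_1 = 108.
G_1 = 108. HB_3(108) = 3^(3 + 1) + 3^3. Bump = 1280. G_2 = 1279.
G_2 = 1279. HB_4(1279) = 4^(4 + 1) + 3·4^3 + 3·4^2 + 3·4 + 3. Bump = 16093. G_3 = 16092.
G_3 = 16092. HB_5(16092) = 5^(5 + 1) + 3·5^3 + 3·5^2 + 3·5 + 2. Bump = 280712. G_4 = 280711.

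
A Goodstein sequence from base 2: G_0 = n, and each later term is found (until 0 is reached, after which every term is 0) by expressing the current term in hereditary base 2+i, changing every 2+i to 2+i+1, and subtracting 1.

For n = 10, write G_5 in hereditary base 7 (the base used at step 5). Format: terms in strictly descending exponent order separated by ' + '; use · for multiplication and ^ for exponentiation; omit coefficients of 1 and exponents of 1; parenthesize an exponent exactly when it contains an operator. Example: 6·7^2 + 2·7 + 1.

5·7^7 + 5·7^5 + 5·7^4 + 5·7^3 + 5·7^2 + 5·7 + 4

step 0: 10 = 2^(2 + 1) + 2; sub 3 for 2: 3^(3 + 1) + 3; = 84; G_1 = 84−1 = 83
step 1: 83 = 3^(3 + 1) + 2; sub 4 for 3: 4^(4 + 1) + 2; = 1026; G_2 = 1026−1 = 1025
step 2: 1025 = 4^(4 + 1) + 1; sub 5 for 4: 5^(5 + 1) + 1; = 15626; G_3 = 15626−1 = 15625
step 3: 15625 = 5^(5 + 1); sub 6 for 5: 6^(6 + 1); = 279936; G_4 = 279936−1 = 279935
step 4: 279935 = 5·6^6 + 5·6^5 + 5·6^4 + 5·6^3 + 5·6^2 + 5·6 + 5; sub 7 for 6: 5·7^7 + 5·7^5 + 5·7^4 + 5·7^3 + 5·7^2 + 5·7 + 5; = 4215755; G_5 = 4215755−1 = 4215754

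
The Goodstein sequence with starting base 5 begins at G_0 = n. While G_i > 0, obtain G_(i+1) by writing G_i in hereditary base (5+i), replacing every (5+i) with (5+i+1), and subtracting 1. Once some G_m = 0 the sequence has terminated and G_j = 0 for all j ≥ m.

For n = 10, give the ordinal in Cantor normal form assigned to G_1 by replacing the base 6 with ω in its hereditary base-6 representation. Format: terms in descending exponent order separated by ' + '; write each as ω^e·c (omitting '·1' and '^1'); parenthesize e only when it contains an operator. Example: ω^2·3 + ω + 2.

ω + 5

(0) 10|_5 = 2·5 ↦ 2·6|_6 = 12 ⇒ 11
(1) 11|_6 = 6 + 5 ↦ 7 + 5|_7 = 12 ⇒ 11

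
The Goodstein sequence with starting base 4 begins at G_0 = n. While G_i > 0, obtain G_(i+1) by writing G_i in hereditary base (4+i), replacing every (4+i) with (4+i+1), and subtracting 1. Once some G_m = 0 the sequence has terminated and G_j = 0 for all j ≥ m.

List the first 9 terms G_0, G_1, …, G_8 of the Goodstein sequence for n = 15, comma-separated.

G_0=15  [base 4] 3·4 + 3  →[4↦5]→  3·5 + 3 = 18  −1 ⇒ G_1=17
G_1=17  [base 5] 3·5 + 2  →[5↦6]→  3·6 + 2 = 20  −1 ⇒ G_2=19
G_2=19  [base 6] 3·6 + 1  →[6↦7]→  3·7 + 1 = 22  −1 ⇒ G_3=21
G_3=21  [base 7] 3·7  →[7↦8]→  3·8 = 24  −1 ⇒ G_4=23
G_4=23  [base 8] 2·8 + 7  →[8↦9]→  2·9 + 7 = 25  −1 ⇒ G_5=24
G_5=24  [base 9] 2·9 + 6  →[9↦10]→  2·10 + 6 = 26  −1 ⇒ G_6=25
G_6=25  [base 10] 2·10 + 5  →[10↦11]→  2·11 + 5 = 27  −1 ⇒ G_7=26
G_7=26  [base 11] 2·11 + 4  →[11↦12]→  2·12 + 4 = 28  −1 ⇒ G_8=27

15, 17, 19, 21, 23, 24, 25, 26, 27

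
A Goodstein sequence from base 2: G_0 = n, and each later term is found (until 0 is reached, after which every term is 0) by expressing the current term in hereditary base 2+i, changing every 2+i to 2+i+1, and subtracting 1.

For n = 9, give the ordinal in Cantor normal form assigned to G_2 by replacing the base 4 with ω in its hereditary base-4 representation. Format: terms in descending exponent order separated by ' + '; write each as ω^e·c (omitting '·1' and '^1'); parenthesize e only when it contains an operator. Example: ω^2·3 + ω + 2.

ω^ω·3 + ω^3·3 + ω^2·3 + ω·3 + 3

base 2: 9 = 2^(2 + 1) + 1; at 3: 3^(3 + 1) + 1 = 82; next = 81
base 3: 81 = 3^(3 + 1); at 4: 4^(4 + 1) = 1024; next = 1023
base 4: 1023 = 3·4^4 + 3·4^3 + 3·4^2 + 3·4 + 3; at 5: 3·5^5 + 3·5^3 + 3·5^2 + 3·5 + 3 = 9843; next = 9842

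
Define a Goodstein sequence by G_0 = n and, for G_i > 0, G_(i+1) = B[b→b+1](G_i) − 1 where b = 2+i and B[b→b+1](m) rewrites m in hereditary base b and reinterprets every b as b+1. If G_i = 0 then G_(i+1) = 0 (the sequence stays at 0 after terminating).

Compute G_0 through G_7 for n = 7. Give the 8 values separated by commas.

G_0=7  [base 2] 2^2 + 2 + 1  →[2↦3]→  3^3 + 3 + 1 = 31  −1 ⇒ G_1=30
G_1=30  [base 3] 3^3 + 3  →[3↦4]→  4^4 + 4 = 260  −1 ⇒ G_2=259
G_2=259  [base 4] 4^4 + 3  →[4↦5]→  5^5 + 3 = 3128  −1 ⇒ G_3=3127
G_3=3127  [base 5] 5^5 + 2  →[5↦6]→  6^6 + 2 = 46658  −1 ⇒ G_4=46657
G_4=46657  [base 6] 6^6 + 1  →[6↦7]→  7^7 + 1 = 823544  −1 ⇒ G_5=823543
G_5=823543  [base 7] 7^7  →[7↦8]→  8^8 = 16777216  −1 ⇒ G_6=16777215
G_6=16777215  [base 8] 7·8^7 + 7·8^6 + 7·8^5 + 7·8^4 + 7·8^3 + 7·8^2 + 7·8 + 7  →[8↦9]→  7·9^7 + 7·9^6 + 7·9^5 + 7·9^4 + 7·9^3 + 7·9^2 + 7·9 + 7 = 37665880  −1 ⇒ G_7=37665879

7, 30, 259, 3127, 46657, 823543, 16777215, 37665879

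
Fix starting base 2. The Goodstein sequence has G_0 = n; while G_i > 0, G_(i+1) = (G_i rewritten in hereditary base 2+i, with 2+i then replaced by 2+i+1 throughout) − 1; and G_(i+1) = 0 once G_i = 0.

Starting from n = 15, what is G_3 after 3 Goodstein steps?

18752

(0) 15|_2 = 2^(2 + 1) + 2^2 + 2 + 1 ↦ 3^(3 + 1) + 3^3 + 3 + 1|_3 = 112 ⇒ 111
(1) 111|_3 = 3^(3 + 1) + 3^3 + 3 ↦ 4^(4 + 1) + 4^4 + 4|_4 = 1284 ⇒ 1283
(2) 1283|_4 = 4^(4 + 1) + 4^4 + 3 ↦ 5^(5 + 1) + 5^5 + 3|_5 = 18753 ⇒ 18752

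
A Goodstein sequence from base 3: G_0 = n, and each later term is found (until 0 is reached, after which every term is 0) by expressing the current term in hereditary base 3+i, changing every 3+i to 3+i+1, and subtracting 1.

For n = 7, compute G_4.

7 —HB3→ 2·3 + 1 —bump→ 2·4 + 1 = 9 —(−1)→ 8
8 —HB4→ 2·4 —bump→ 2·5 = 10 —(−1)→ 9
9 —HB5→ 5 + 4 —bump→ 6 + 4 = 10 —(−1)→ 9
9 —HB6→ 6 + 3 —bump→ 7 + 3 = 10 —(−1)→ 9
9 —HB7→ 7 + 2 —bump→ 8 + 2 = 10 —(−1)→ 9

9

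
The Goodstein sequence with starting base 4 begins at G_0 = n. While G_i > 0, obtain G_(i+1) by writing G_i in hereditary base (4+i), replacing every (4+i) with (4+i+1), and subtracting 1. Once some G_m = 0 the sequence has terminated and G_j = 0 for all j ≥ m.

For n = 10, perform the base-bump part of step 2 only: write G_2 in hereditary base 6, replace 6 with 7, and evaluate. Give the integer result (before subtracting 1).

14

(0) 10|_4 = 2·4 + 2 ↦ 2·5 + 2|_5 = 12 ⇒ 11
(1) 11|_5 = 2·5 + 1 ↦ 2·6 + 1|_6 = 13 ⇒ 12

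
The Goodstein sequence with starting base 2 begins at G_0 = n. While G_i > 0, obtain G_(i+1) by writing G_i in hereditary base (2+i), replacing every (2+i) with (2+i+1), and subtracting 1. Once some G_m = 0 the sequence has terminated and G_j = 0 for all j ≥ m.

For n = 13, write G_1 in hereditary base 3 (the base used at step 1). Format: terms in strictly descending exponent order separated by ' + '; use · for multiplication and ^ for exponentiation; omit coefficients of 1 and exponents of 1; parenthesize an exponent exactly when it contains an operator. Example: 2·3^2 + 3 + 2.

step 0: 13 = 2^(2 + 1) + 2^2 + 1; sub 3 for 2: 3^(3 + 1) + 3^3 + 1; = 109; G_1 = 109−1 = 108
step 1: 108 = 3^(3 + 1) + 3^3; sub 4 for 3: 4^(4 + 1) + 4^4; = 1280; G_2 = 1280−1 = 1279

3^(3 + 1) + 3^3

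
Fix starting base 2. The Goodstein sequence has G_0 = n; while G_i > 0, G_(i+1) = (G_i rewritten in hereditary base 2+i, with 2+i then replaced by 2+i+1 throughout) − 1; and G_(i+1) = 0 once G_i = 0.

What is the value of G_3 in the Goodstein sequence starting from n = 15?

18752

step 0: 15 = 2^(2 + 1) + 2^2 + 2 + 1; sub 3 for 2: 3^(3 + 1) + 3^3 + 3 + 1; = 112; G_1 = 112−1 = 111
step 1: 111 = 3^(3 + 1) + 3^3 + 3; sub 4 for 3: 4^(4 + 1) + 4^4 + 4; = 1284; G_2 = 1284−1 = 1283
step 2: 1283 = 4^(4 + 1) + 4^4 + 3; sub 5 for 4: 5^(5 + 1) + 5^5 + 3; = 18753; G_3 = 18753−1 = 18752
step 3: 18752 = 5^(5 + 1) + 5^5 + 2; sub 6 for 5: 6^(6 + 1) + 6^6 + 2; = 326594; G_4 = 326594−1 = 326593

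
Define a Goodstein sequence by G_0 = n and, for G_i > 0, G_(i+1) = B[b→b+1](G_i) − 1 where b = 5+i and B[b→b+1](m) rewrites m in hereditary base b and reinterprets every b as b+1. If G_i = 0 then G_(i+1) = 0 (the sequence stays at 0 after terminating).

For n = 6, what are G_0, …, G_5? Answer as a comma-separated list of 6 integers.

6, 6, 6, 5, 4, 3

base 5: 6 = 5 + 1; at 6: 6 + 1 = 7; next = 6
base 6: 6 = 6; at 7: 7 = 7; next = 6
base 7: 6 = 6; at 8: 6 = 6; next = 5
base 8: 5 = 5; at 9: 5 = 5; next = 4
base 9: 4 = 4; at 10: 4 = 4; next = 3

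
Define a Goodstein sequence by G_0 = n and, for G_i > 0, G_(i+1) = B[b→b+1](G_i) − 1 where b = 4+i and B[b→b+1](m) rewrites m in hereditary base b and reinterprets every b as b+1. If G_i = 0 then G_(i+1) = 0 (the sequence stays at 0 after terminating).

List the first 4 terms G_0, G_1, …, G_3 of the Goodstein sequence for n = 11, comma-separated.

[0] 11 ≡ 2·4 + 3 (base 4). Lift 5: 13. −1: 12.
[1] 12 ≡ 2·5 + 2 (base 5). Lift 6: 14. −1: 13.
[2] 13 ≡ 2·6 + 1 (base 6). Lift 7: 15. −1: 14.

11, 12, 13, 14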